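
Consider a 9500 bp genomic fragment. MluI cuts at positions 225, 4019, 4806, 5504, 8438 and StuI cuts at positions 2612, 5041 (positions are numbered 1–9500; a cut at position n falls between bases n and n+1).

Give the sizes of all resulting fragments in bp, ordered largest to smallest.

2934, 2387, 1407, 1062, 787, 463, 235, 225 bp

Combined cut positions (sorted): 225, 2612, 4019, 4806, 5041, 5504, 8438.
Linear molecule, 7 cuts → 8 fragments:
  225 − 0 = 225 bp
  2612 − 225 = 2387 bp
  4019 − 2612 = 1407 bp
  4806 − 4019 = 787 bp
  5041 − 4806 = 235 bp
  5504 − 5041 = 463 bp
  8438 − 5504 = 2934 bp
  9500 − 8438 = 1062 bp
Sorted largest to smallest: 2934, 2387, 1407, 1062, 787, 463, 235, 225 bp.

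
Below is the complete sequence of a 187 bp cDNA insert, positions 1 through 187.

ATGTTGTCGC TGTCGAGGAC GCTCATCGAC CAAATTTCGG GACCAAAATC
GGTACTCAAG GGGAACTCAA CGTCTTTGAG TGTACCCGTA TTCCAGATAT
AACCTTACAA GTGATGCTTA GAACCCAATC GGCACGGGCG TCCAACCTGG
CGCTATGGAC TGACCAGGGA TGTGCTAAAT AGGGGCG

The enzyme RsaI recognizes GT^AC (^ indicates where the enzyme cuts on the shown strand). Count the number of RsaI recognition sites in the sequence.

2

GTAC occurs starting at positions 52, 82.
RsaI cuts at 2 sites.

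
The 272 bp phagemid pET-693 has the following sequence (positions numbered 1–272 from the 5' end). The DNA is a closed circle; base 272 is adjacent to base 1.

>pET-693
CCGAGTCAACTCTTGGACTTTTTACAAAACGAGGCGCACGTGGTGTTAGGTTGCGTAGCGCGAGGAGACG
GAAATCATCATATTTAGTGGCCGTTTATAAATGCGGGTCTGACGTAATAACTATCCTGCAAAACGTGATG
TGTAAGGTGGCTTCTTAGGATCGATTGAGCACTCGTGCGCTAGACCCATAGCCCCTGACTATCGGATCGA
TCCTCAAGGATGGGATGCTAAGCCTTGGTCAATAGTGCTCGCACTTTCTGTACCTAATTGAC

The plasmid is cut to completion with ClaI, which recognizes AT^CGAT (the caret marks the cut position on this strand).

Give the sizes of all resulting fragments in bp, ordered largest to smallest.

226, 46 bp

ClaI sites (ATCGAT) start at positions 160, 206.
ClaI cuts after base 2 of each site, so after positions 161, 207.
Circular molecule, 2 cuts → 2 fragments:
  162–207 → 46 bp
  208–272 then 1–161 → 65 + 161 = 226 bp
Sorted largest to smallest: 226, 46 bp.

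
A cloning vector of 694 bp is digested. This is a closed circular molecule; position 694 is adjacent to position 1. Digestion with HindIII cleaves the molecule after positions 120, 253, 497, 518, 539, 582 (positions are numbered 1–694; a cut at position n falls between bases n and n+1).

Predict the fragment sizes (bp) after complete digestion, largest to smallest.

Circular molecule, 6 cuts → 6 fragments:
  253 − 120 = 133 bp
  497 − 253 = 244 bp
  518 − 497 = 21 bp
  539 − 518 = 21 bp
  582 − 539 = 43 bp
  wrap: 694 − 582 + 120 = 232 bp
Sorted largest to smallest: 244, 232, 133, 43, 21, 21 bp.

244, 232, 133, 43, 21, 21 bp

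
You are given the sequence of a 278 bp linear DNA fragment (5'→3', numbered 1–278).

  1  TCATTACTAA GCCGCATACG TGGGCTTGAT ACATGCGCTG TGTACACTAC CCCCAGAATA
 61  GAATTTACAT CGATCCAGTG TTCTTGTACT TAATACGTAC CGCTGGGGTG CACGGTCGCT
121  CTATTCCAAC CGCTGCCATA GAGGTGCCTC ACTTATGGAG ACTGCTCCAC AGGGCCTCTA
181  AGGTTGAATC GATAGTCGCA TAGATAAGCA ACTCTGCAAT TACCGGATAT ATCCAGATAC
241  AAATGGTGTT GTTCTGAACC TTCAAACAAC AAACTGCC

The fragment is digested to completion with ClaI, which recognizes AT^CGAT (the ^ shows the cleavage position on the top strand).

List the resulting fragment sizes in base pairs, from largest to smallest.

119, 89, 70 bp

ClaI sites (ATCGAT) start at positions 69, 188.
ClaI cuts after base 2 of each site, so after positions 70, 189.
Linear molecule, 2 cuts → 3 fragments:
  1–70 → 70 bp
  71–189 → 119 bp
  190–278 → 89 bp
Sorted largest to smallest: 119, 89, 70 bp.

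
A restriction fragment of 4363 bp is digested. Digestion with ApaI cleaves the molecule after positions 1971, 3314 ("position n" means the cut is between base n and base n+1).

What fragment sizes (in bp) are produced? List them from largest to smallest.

Linear molecule, 2 cuts → 3 fragments:
  1971 − 0 = 1971 bp
  3314 − 1971 = 1343 bp
  4363 − 3314 = 1049 bp
Sorted largest to smallest: 1971, 1343, 1049 bp.

1971, 1343, 1049 bp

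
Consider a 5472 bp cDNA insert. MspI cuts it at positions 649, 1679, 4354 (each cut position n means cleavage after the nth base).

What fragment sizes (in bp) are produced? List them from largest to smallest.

Linear molecule, 3 cuts → 4 fragments:
  649 − 0 = 649 bp
  1679 − 649 = 1030 bp
  4354 − 1679 = 2675 bp
  5472 − 4354 = 1118 bp
Sorted largest to smallest: 2675, 1118, 1030, 649 bp.

2675, 1118, 1030, 649 bp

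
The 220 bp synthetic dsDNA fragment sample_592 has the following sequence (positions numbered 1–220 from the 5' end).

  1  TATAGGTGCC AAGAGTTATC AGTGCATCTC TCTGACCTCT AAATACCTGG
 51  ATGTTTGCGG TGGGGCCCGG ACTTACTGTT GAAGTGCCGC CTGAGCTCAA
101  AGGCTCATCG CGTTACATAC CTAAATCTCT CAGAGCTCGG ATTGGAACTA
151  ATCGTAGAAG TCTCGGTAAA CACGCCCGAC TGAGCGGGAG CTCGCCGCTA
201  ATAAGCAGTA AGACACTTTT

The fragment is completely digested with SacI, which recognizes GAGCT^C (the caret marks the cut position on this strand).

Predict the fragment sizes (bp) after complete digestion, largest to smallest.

97, 55, 40, 28 bp

SacI sites (GAGCTC) start at positions 93, 133, 188.
SacI cuts after base 5 of each site (before the last base), so after positions 97, 137, 192.
Linear molecule, 3 cuts → 4 fragments:
  1–97 → 97 bp
  98–137 → 40 bp
  138–192 → 55 bp
  193–220 → 28 bp
Sorted largest to smallest: 97, 55, 40, 28 bp.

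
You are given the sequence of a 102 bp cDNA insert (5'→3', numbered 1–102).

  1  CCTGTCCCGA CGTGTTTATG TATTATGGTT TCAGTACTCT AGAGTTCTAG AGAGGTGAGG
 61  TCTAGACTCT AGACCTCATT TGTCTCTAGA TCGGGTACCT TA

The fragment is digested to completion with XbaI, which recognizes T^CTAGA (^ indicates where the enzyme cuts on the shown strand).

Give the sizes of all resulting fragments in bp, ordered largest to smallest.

38, 17, 17, 15, 8, 7 bp

XbaI sites (TCTAGA) start at positions 38, 46, 61, 68, 85.
XbaI cuts after the first base of each site, so after positions 38, 46, 61, 68, 85.
Linear molecule, 5 cuts → 6 fragments:
  1–38 → 38 bp
  39–46 → 8 bp
  47–61 → 15 bp
  62–68 → 7 bp
  69–85 → 17 bp
  86–102 → 17 bp
Sorted largest to smallest: 38, 17, 17, 15, 8, 7 bp.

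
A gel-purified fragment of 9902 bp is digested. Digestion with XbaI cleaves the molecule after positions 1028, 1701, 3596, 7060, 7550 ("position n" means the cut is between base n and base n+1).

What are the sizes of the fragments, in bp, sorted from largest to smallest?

3464, 2352, 1895, 1028, 673, 490 bp

Linear molecule, 5 cuts → 6 fragments:
  1028 − 0 = 1028 bp
  1701 − 1028 = 673 bp
  3596 − 1701 = 1895 bp
  7060 − 3596 = 3464 bp
  7550 − 7060 = 490 bp
  9902 − 7550 = 2352 bp
Sorted largest to smallest: 3464, 2352, 1895, 1028, 673, 490 bp.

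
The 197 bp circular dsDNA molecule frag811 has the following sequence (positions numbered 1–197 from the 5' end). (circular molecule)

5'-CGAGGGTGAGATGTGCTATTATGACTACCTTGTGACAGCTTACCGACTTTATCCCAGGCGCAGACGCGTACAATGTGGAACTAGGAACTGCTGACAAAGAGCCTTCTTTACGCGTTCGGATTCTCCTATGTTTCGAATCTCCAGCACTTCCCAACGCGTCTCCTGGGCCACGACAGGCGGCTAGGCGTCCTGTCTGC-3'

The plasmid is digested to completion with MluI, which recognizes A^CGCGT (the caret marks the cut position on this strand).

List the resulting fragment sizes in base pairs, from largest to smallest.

MluI sites (ACGCGT) start at positions 64, 110, 154.
MluI cuts after the first base of each site, so after positions 64, 110, 154.
Circular molecule, 3 cuts → 3 fragments:
  65–110 → 46 bp
  111–154 → 44 bp
  155–197 then 1–64 → 43 + 64 = 107 bp
Sorted largest to smallest: 107, 46, 44 bp.

107, 46, 44 bp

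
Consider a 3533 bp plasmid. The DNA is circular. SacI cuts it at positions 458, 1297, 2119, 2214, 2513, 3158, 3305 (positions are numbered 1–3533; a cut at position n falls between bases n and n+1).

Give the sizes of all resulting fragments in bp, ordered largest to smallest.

839, 822, 686, 645, 299, 147, 95 bp

Circular molecule, 7 cuts → 7 fragments:
  1297 − 458 = 839 bp
  2119 − 1297 = 822 bp
  2214 − 2119 = 95 bp
  2513 − 2214 = 299 bp
  3158 − 2513 = 645 bp
  3305 − 3158 = 147 bp
  wrap: 3533 − 3305 + 458 = 686 bp
Sorted largest to smallest: 839, 822, 686, 645, 299, 147, 95 bp.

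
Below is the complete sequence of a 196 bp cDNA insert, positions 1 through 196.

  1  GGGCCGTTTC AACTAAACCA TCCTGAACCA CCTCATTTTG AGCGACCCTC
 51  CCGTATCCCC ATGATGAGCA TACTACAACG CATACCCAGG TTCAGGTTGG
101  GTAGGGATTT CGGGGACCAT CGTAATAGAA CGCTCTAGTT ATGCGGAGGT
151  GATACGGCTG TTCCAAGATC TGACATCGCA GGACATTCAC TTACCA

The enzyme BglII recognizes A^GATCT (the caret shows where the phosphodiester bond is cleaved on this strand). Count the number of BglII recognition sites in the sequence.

1

AGATCT occurs starting at position 166.
BglII cuts at 1 site.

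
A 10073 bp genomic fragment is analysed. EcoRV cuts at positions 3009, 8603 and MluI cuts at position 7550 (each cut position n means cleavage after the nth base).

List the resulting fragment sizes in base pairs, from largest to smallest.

4541, 3009, 1470, 1053 bp

Combined cut positions (sorted): 3009, 7550, 8603.
Linear molecule, 3 cuts → 4 fragments:
  3009 − 0 = 3009 bp
  7550 − 3009 = 4541 bp
  8603 − 7550 = 1053 bp
  10073 − 8603 = 1470 bp
Sorted largest to smallest: 4541, 3009, 1470, 1053 bp.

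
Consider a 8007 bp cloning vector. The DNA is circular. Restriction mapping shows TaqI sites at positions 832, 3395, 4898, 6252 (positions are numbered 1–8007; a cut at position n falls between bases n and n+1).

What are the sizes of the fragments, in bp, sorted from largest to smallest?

2587, 2563, 1503, 1354 bp

Circular molecule, 4 cuts → 4 fragments:
  3395 − 832 = 2563 bp
  4898 − 3395 = 1503 bp
  6252 − 4898 = 1354 bp
  wrap: 8007 − 6252 + 832 = 2587 bp
Sorted largest to smallest: 2587, 2563, 1503, 1354 bp.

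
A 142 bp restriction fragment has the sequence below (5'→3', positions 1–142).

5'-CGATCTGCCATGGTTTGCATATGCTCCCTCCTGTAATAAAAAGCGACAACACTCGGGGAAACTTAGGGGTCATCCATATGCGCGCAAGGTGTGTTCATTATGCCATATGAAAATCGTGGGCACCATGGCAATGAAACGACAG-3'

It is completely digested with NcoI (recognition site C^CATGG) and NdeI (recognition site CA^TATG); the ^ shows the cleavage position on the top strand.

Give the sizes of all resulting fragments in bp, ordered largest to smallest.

57, 29, 19, 18, 11, 8 bp

NcoI sites (CCATGG) start at positions 8, 123.
NcoI cuts after the first base of each site, so after positions 8, 123.
NdeI sites (CATATG) start at positions 18, 75, 104.
NdeI cuts after base 2 of each site, so after positions 19, 76, 105.
Combined cut positions: 8, 19, 76, 105, 123.
Linear molecule, 5 cuts → 6 fragments:
  1–8 → 8 bp
  9–19 → 11 bp
  20–76 → 57 bp
  77–105 → 29 bp
  106–123 → 18 bp
  124–142 → 19 bp
Sorted largest to smallest: 57, 29, 19, 18, 11, 8 bp.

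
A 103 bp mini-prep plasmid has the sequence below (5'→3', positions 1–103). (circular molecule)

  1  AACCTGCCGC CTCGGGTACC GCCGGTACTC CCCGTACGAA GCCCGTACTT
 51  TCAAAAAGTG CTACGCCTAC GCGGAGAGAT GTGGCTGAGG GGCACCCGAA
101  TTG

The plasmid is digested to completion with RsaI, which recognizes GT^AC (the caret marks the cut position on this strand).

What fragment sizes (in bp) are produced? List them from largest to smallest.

RsaI sites (GTAC) start at positions 16, 25, 34, 45.
RsaI cuts after base 2 of each site, so after positions 17, 26, 35, 46.
Circular molecule, 4 cuts → 4 fragments:
  18–26 → 9 bp
  27–35 → 9 bp
  36–46 → 11 bp
  47–103 then 1–17 → 57 + 17 = 74 bp
Sorted largest to smallest: 74, 11, 9, 9 bp.

74, 11, 9, 9 bp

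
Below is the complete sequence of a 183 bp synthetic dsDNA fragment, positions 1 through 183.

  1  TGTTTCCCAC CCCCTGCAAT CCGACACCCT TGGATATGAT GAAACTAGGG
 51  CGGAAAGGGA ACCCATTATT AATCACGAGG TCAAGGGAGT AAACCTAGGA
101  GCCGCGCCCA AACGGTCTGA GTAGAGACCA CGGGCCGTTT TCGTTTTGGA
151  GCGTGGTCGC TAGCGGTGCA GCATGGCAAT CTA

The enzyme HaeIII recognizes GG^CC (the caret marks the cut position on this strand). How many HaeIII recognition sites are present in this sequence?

1

GGCC occurs starting at position 133.
HaeIII cuts at 1 site.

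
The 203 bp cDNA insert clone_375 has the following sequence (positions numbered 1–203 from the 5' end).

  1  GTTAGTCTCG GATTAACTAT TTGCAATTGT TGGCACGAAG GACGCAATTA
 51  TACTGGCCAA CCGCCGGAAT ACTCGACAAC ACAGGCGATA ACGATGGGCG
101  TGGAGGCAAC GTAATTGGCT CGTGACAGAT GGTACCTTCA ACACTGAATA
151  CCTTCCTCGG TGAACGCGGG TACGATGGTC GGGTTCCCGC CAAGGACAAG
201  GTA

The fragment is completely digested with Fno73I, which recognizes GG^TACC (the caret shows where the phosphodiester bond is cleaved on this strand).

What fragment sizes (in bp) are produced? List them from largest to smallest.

132, 71 bp

The Fno73I site (GGTACC) starts at position 131.
Fno73I cuts after base 2 of each site, so after position 132.
Linear molecule, 1 cut → 2 fragments:
  1–132 → 132 bp
  133–203 → 71 bp
Sorted largest to smallest: 132, 71 bp.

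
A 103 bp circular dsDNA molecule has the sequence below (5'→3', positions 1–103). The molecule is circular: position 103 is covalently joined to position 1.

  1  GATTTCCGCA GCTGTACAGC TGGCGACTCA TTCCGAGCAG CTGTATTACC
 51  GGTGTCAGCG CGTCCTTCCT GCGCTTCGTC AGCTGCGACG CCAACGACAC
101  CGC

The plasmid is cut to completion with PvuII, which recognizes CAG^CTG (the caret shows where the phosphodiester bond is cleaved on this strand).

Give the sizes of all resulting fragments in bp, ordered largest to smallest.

42, 32, 21, 8 bp

PvuII sites (CAGCTG) start at positions 9, 17, 38, 80.
PvuII cuts after base 3 of each site, so after positions 11, 19, 40, 82.
Circular molecule, 4 cuts → 4 fragments:
  12–19 → 8 bp
  20–40 → 21 bp
  41–82 → 42 bp
  83–103 then 1–11 → 21 + 11 = 32 bp
Sorted largest to smallest: 42, 32, 21, 8 bp.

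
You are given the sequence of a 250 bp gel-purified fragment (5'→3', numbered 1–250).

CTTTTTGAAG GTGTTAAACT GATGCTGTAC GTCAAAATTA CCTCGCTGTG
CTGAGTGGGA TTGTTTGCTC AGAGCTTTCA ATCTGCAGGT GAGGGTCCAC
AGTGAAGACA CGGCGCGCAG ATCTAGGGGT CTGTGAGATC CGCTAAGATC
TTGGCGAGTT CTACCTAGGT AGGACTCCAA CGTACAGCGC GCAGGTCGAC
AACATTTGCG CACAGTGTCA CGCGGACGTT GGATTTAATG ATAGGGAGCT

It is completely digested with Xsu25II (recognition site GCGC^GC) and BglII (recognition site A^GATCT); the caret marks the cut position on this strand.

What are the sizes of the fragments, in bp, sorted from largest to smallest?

Xsu25II sites (GCGCGC) start at positions 113, 187.
Xsu25II cuts after base 4 of each site, so after positions 116, 190.
BglII sites (AGATCT) start at positions 119, 146.
BglII cuts after the first base of each site, so after positions 119, 146.
Combined cut positions: 116, 119, 146, 190.
Linear molecule, 4 cuts → 5 fragments:
  1–116 → 116 bp
  117–119 → 3 bp
  120–146 → 27 bp
  147–190 → 44 bp
  191–250 → 60 bp
Sorted largest to smallest: 116, 60, 44, 27, 3 bp.

116, 60, 44, 27, 3 bp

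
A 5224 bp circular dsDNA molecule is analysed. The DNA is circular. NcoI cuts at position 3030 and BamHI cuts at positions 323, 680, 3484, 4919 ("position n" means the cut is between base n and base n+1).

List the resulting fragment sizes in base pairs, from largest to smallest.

Combined cut positions (sorted): 323, 680, 3030, 3484, 4919.
Circular molecule, 5 cuts → 5 fragments:
  680 − 323 = 357 bp
  3030 − 680 = 2350 bp
  3484 − 3030 = 454 bp
  4919 − 3484 = 1435 bp
  wrap: 5224 − 4919 + 323 = 628 bp
Sorted largest to smallest: 2350, 1435, 628, 454, 357 bp.

2350, 1435, 628, 454, 357 bp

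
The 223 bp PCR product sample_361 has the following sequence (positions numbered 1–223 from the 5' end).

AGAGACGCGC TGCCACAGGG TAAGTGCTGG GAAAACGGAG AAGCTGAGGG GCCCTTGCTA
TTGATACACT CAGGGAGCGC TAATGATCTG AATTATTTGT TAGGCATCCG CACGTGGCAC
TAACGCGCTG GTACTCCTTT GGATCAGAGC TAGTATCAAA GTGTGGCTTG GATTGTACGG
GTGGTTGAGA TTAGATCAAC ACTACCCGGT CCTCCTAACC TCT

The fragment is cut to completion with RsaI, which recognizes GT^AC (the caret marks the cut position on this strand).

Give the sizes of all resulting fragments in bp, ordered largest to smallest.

132, 47, 44 bp

RsaI sites (GTAC) start at positions 131, 175.
RsaI cuts after base 2 of each site, so after positions 132, 176.
Linear molecule, 2 cuts → 3 fragments:
  1–132 → 132 bp
  133–176 → 44 bp
  177–223 → 47 bp
Sorted largest to smallest: 132, 47, 44 bp.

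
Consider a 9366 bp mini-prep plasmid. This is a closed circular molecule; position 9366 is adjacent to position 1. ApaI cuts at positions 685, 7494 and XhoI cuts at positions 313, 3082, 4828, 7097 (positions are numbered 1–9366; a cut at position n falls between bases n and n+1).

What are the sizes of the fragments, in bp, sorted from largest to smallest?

Combined cut positions (sorted): 313, 685, 3082, 4828, 7097, 7494.
Circular molecule, 6 cuts → 6 fragments:
  685 − 313 = 372 bp
  3082 − 685 = 2397 bp
  4828 − 3082 = 1746 bp
  7097 − 4828 = 2269 bp
  7494 − 7097 = 397 bp
  wrap: 9366 − 7494 + 313 = 2185 bp
Sorted largest to smallest: 2397, 2269, 2185, 1746, 397, 372 bp.

2397, 2269, 2185, 1746, 397, 372 bp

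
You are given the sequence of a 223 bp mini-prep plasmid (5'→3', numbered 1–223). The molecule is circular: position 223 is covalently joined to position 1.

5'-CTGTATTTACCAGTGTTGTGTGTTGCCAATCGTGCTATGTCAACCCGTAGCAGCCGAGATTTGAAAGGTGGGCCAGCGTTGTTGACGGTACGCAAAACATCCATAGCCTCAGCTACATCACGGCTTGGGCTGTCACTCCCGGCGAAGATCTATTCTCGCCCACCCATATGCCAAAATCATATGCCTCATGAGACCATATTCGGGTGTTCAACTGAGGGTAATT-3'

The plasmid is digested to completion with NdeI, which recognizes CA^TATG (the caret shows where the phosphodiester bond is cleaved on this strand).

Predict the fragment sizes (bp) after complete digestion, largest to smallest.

210, 13 bp

NdeI sites (CATATG) start at positions 165, 178.
NdeI cuts after base 2 of each site, so after positions 166, 179.
Circular molecule, 2 cuts → 2 fragments:
  167–179 → 13 bp
  180–223 then 1–166 → 44 + 166 = 210 bp
Sorted largest to smallest: 210, 13 bp.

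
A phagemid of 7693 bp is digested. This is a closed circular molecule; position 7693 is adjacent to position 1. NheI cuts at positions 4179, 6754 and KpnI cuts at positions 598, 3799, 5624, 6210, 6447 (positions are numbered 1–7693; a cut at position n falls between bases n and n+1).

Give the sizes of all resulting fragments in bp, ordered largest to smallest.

3201, 1537, 1445, 586, 380, 307, 237 bp

Combined cut positions (sorted): 598, 3799, 4179, 5624, 6210, 6447, 6754.
Circular molecule, 7 cuts → 7 fragments:
  3799 − 598 = 3201 bp
  4179 − 3799 = 380 bp
  5624 − 4179 = 1445 bp
  6210 − 5624 = 586 bp
  6447 − 6210 = 237 bp
  6754 − 6447 = 307 bp
  wrap: 7693 − 6754 + 598 = 1537 bp
Sorted largest to smallest: 3201, 1537, 1445, 586, 380, 307, 237 bp.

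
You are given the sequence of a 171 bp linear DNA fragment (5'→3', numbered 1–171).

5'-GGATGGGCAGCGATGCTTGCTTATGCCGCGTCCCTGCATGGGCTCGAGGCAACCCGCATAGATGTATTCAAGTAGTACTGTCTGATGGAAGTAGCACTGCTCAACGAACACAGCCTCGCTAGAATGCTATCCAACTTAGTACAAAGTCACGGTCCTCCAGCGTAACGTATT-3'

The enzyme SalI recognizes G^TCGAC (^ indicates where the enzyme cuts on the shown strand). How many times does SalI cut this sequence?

No occurrence of GTCGAC is present in the sequence.
SalI does not cut: 0 sites.

0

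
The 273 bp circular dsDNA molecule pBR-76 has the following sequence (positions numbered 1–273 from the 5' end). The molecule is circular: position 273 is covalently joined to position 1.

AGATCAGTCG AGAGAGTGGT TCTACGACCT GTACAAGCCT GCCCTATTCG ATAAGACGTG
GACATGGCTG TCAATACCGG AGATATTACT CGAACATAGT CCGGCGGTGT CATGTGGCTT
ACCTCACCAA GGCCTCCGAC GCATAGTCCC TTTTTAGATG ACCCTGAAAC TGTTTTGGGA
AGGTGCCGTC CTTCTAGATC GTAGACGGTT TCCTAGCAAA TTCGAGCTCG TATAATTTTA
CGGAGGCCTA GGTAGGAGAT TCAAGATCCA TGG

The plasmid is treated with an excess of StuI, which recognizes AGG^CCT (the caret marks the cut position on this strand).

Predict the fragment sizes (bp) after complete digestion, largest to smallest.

StuI sites (AGGCCT) start at positions 130, 244.
StuI cuts after base 3 of each site, so after positions 132, 246.
Circular molecule, 2 cuts → 2 fragments:
  133–246 → 114 bp
  247–273 then 1–132 → 27 + 132 = 159 bp
Sorted largest to smallest: 159, 114 bp.

159, 114 bp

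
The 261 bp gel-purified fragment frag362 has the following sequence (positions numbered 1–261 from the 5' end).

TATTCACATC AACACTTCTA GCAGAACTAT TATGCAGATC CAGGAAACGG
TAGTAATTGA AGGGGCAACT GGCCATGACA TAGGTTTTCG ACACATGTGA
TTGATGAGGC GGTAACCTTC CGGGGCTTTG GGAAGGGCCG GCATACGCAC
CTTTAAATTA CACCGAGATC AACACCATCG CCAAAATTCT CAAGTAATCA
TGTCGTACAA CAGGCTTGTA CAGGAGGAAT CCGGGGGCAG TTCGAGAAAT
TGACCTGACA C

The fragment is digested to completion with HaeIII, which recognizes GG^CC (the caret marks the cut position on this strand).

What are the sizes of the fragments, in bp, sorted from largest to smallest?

HaeIII sites (GGCC) start at positions 71, 136.
HaeIII cuts after base 2 of each site, so after positions 72, 137.
Linear molecule, 2 cuts → 3 fragments:
  1–72 → 72 bp
  73–137 → 65 bp
  138–261 → 124 bp
Sorted largest to smallest: 124, 72, 65 bp.

124, 72, 65 bp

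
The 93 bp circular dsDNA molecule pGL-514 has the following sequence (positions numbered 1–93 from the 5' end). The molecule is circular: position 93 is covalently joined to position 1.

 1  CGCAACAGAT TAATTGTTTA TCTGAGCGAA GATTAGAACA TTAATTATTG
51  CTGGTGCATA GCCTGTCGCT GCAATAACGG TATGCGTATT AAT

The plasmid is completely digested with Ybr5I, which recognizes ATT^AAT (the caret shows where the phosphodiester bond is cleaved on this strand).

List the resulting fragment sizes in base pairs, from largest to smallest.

48, 31, 14 bp

Ybr5I sites (ATTAAT) start at positions 9, 40, 88.
Ybr5I cuts after base 3 of each site, so after positions 11, 42, 90.
Circular molecule, 3 cuts → 3 fragments:
  12–42 → 31 bp
  43–90 → 48 bp
  91–93 then 1–11 → 3 + 11 = 14 bp
Sorted largest to smallest: 48, 31, 14 bp.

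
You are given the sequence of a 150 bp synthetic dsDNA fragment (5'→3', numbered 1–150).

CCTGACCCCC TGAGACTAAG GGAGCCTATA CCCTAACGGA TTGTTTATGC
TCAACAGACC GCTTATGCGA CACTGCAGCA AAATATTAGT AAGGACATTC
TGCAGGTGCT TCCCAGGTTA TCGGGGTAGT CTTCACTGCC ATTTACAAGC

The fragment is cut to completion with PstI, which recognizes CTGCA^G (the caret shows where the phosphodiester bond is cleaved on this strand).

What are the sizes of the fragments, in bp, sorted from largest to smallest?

PstI sites (CTGCAG) start at positions 73, 100.
PstI cuts after base 5 of each site (before the last base), so after positions 77, 104.
Linear molecule, 2 cuts → 3 fragments:
  1–77 → 77 bp
  78–104 → 27 bp
  105–150 → 46 bp
Sorted largest to smallest: 77, 46, 27 bp.

77, 46, 27 bp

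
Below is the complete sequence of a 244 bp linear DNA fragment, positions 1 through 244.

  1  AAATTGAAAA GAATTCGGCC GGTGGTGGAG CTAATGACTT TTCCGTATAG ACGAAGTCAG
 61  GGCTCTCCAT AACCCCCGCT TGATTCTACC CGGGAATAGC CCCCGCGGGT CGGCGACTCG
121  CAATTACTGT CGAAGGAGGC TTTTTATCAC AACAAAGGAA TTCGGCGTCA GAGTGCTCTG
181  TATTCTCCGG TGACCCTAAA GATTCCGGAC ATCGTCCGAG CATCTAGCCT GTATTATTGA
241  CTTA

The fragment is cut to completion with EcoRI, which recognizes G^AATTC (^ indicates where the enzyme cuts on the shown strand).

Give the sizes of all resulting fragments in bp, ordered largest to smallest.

EcoRI sites (GAATTC) start at positions 11, 158.
EcoRI cuts after the first base of each site, so after positions 11, 158.
Linear molecule, 2 cuts → 3 fragments:
  1–11 → 11 bp
  12–158 → 147 bp
  159–244 → 86 bp
Sorted largest to smallest: 147, 86, 11 bp.

147, 86, 11 bp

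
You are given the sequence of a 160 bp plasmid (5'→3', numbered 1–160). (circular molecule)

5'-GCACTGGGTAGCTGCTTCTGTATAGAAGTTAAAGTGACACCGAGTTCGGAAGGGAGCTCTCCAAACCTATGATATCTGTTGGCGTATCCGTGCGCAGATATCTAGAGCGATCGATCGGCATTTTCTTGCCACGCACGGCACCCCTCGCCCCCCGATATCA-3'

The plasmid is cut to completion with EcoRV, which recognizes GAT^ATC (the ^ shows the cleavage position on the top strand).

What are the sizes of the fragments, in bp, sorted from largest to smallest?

EcoRV sites (GATATC) start at positions 71, 97, 154.
EcoRV cuts after base 3 of each site, so after positions 73, 99, 156.
Circular molecule, 3 cuts → 3 fragments:
  74–99 → 26 bp
  100–156 → 57 bp
  157–160 then 1–73 → 4 + 73 = 77 bp
Sorted largest to smallest: 77, 57, 26 bp.

77, 57, 26 bp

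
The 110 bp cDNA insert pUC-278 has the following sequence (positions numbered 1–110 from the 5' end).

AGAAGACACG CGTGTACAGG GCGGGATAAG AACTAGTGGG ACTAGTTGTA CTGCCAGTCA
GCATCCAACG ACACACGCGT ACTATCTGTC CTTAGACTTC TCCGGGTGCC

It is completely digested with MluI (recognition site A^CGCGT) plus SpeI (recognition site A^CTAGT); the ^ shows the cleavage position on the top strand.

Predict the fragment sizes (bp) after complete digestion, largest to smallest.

MluI sites (ACGCGT) start at positions 8, 75.
MluI cuts after the first base of each site, so after positions 8, 75.
SpeI sites (ACTAGT) start at positions 32, 41.
SpeI cuts after the first base of each site, so after positions 32, 41.
Combined cut positions: 8, 32, 41, 75.
Linear molecule, 4 cuts → 5 fragments:
  1–8 → 8 bp
  9–32 → 24 bp
  33–41 → 9 bp
  42–75 → 34 bp
  76–110 → 35 bp
Sorted largest to smallest: 35, 34, 24, 9, 8 bp.

35, 34, 24, 9, 8 bp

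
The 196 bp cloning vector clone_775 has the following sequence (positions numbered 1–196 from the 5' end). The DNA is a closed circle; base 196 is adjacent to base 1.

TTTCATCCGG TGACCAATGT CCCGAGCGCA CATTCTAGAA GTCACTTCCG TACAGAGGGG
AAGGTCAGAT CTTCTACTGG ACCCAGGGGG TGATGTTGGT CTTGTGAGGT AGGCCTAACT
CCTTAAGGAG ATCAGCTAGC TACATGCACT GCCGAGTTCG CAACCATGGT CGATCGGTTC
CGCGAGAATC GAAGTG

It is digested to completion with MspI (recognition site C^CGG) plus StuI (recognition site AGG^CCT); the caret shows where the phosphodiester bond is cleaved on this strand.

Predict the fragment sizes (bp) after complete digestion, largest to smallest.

The MspI site (CCGG) starts at position 7.
MspI cuts after the first base of each site, so after position 7.
The StuI site (AGGCCT) starts at position 111.
StuI cuts after base 3 of each site, so after position 113.
Combined cut positions: 7, 113.
Circular molecule, 2 cuts → 2 fragments:
  8–113 → 106 bp
  114–196 then 1–7 → 83 + 7 = 90 bp
Sorted largest to smallest: 106, 90 bp.

106, 90 bp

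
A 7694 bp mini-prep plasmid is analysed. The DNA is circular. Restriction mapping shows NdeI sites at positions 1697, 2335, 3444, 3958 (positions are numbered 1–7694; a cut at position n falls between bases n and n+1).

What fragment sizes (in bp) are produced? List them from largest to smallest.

Circular molecule, 4 cuts → 4 fragments:
  2335 − 1697 = 638 bp
  3444 − 2335 = 1109 bp
  3958 − 3444 = 514 bp
  wrap: 7694 − 3958 + 1697 = 5433 bp
Sorted largest to smallest: 5433, 1109, 638, 514 bp.

5433, 1109, 638, 514 bp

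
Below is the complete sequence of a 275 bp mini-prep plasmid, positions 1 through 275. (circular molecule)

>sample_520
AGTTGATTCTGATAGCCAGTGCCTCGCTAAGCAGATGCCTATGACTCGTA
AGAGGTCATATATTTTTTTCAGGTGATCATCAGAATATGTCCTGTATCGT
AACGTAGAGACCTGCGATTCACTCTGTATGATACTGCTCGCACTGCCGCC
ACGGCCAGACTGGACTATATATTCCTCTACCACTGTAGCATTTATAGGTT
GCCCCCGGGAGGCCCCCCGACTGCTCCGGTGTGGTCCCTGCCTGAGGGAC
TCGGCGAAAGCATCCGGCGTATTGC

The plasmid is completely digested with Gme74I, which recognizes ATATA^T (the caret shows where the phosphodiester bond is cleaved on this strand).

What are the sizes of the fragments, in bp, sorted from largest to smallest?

Gme74I sites (ATATAT) start at positions 58, 167.
Gme74I cuts after base 5 of each site (before the last base), so after positions 62, 171.
Circular molecule, 2 cuts → 2 fragments:
  63–171 → 109 bp
  172–275 then 1–62 → 104 + 62 = 166 bp
Sorted largest to smallest: 166, 109 bp.

166, 109 bp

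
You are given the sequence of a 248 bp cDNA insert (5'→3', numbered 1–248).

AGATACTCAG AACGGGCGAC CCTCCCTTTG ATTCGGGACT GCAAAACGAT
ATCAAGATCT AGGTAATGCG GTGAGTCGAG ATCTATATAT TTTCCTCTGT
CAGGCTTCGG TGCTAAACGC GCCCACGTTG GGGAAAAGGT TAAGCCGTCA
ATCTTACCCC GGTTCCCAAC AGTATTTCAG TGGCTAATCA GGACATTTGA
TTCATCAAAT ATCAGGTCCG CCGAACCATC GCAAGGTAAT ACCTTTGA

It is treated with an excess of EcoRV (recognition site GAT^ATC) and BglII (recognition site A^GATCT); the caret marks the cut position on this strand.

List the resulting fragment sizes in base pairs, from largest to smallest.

The EcoRV site (GATATC) starts at position 48.
EcoRV cuts after base 3 of each site, so after position 50.
BglII sites (AGATCT) start at positions 55, 79.
BglII cuts after the first base of each site, so after positions 55, 79.
Combined cut positions: 50, 55, 79.
Linear molecule, 3 cuts → 4 fragments:
  1–50 → 50 bp
  51–55 → 5 bp
  56–79 → 24 bp
  80–248 → 169 bp
Sorted largest to smallest: 169, 50, 24, 5 bp.

169, 50, 24, 5 bp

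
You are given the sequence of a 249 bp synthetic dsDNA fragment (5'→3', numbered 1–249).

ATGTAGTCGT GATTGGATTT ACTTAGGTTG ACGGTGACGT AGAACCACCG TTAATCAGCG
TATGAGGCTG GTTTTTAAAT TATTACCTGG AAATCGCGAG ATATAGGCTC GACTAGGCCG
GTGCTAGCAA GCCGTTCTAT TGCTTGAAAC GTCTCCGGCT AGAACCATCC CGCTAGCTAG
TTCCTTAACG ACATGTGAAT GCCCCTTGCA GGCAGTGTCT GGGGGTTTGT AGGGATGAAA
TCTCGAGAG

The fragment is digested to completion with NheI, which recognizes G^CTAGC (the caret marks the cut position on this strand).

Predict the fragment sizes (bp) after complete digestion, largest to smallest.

123, 77, 49 bp

NheI sites (GCTAGC) start at positions 123, 172.
NheI cuts after the first base of each site, so after positions 123, 172.
Linear molecule, 2 cuts → 3 fragments:
  1–123 → 123 bp
  124–172 → 49 bp
  173–249 → 77 bp
Sorted largest to smallest: 123, 77, 49 bp.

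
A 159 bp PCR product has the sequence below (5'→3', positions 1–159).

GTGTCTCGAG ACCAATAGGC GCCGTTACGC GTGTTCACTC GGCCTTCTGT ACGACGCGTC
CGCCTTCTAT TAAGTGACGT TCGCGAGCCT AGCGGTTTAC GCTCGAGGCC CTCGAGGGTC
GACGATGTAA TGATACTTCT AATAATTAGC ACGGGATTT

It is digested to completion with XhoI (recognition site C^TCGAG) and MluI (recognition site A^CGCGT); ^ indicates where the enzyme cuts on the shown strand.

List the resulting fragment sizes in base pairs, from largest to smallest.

XhoI sites (CTCGAG) start at positions 5, 102, 111.
XhoI cuts after the first base of each site, so after positions 5, 102, 111.
MluI sites (ACGCGT) start at positions 27, 54.
MluI cuts after the first base of each site, so after positions 27, 54.
Combined cut positions: 5, 27, 54, 102, 111.
Linear molecule, 5 cuts → 6 fragments:
  1–5 → 5 bp
  6–27 → 22 bp
  28–54 → 27 bp
  55–102 → 48 bp
  103–111 → 9 bp
  112–159 → 48 bp
Sorted largest to smallest: 48, 48, 27, 22, 9, 5 bp.

48, 48, 27, 22, 9, 5 bp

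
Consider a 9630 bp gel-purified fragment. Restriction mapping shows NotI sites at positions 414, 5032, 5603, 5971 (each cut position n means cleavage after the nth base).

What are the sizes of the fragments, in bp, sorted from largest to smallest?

Linear molecule, 4 cuts → 5 fragments:
  414 − 0 = 414 bp
  5032 − 414 = 4618 bp
  5603 − 5032 = 571 bp
  5971 − 5603 = 368 bp
  9630 − 5971 = 3659 bp
Sorted largest to smallest: 4618, 3659, 571, 414, 368 bp.

4618, 3659, 571, 414, 368 bp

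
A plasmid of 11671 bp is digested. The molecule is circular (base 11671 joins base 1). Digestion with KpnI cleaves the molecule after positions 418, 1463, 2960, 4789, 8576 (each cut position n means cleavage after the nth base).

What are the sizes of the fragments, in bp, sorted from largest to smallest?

3787, 3513, 1829, 1497, 1045 bp

Circular molecule, 5 cuts → 5 fragments:
  1463 − 418 = 1045 bp
  2960 − 1463 = 1497 bp
  4789 − 2960 = 1829 bp
  8576 − 4789 = 3787 bp
  wrap: 11671 − 8576 + 418 = 3513 bp
Sorted largest to smallest: 3787, 3513, 1829, 1497, 1045 bp.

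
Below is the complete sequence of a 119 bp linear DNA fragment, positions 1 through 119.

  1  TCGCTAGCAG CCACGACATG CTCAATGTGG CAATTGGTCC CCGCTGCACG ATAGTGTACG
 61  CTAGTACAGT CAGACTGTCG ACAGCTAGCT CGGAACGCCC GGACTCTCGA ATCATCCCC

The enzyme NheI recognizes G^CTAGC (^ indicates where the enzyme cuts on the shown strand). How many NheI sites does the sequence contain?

GCTAGC occurs starting at positions 3, 84.
NheI cuts at 2 sites.

2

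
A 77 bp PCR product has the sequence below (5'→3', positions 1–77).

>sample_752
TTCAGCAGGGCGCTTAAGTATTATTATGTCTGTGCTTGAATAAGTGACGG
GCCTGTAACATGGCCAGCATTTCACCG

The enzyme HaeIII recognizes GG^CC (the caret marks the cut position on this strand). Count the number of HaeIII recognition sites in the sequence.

GGCC occurs starting at positions 50, 62.
HaeIII cuts at 2 sites.

2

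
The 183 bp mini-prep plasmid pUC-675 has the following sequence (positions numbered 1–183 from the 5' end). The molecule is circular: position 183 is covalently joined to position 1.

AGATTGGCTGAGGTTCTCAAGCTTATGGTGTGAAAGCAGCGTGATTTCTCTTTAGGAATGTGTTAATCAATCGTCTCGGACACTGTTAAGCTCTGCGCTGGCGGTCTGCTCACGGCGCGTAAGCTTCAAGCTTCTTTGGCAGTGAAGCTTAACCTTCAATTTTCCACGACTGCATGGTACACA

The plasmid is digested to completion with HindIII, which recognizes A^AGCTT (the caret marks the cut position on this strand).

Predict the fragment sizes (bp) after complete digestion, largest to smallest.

102, 57, 17, 7 bp

HindIII sites (AAGCTT) start at positions 19, 121, 128, 145.
HindIII cuts after the first base of each site, so after positions 19, 121, 128, 145.
Circular molecule, 4 cuts → 4 fragments:
  20–121 → 102 bp
  122–128 → 7 bp
  129–145 → 17 bp
  146–183 then 1–19 → 38 + 19 = 57 bp
Sorted largest to smallest: 102, 57, 17, 7 bp.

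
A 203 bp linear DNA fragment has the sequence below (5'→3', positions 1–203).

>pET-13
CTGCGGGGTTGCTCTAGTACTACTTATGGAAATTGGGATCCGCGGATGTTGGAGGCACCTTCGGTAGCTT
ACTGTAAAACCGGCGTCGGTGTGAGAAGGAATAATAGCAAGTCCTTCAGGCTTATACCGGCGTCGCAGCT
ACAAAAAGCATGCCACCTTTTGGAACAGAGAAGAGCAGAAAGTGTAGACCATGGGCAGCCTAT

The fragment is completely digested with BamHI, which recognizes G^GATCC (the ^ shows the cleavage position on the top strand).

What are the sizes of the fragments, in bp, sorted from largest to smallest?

167, 36 bp

The BamHI site (GGATCC) starts at position 36.
BamHI cuts after the first base of each site, so after position 36.
Linear molecule, 1 cut → 2 fragments:
  1–36 → 36 bp
  37–203 → 167 bp
Sorted largest to smallest: 167, 36 bp.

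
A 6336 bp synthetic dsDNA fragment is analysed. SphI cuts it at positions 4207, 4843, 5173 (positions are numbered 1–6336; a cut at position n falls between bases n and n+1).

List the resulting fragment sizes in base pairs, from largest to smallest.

Linear molecule, 3 cuts → 4 fragments:
  4207 − 0 = 4207 bp
  4843 − 4207 = 636 bp
  5173 − 4843 = 330 bp
  6336 − 5173 = 1163 bp
Sorted largest to smallest: 4207, 1163, 636, 330 bp.

4207, 1163, 636, 330 bp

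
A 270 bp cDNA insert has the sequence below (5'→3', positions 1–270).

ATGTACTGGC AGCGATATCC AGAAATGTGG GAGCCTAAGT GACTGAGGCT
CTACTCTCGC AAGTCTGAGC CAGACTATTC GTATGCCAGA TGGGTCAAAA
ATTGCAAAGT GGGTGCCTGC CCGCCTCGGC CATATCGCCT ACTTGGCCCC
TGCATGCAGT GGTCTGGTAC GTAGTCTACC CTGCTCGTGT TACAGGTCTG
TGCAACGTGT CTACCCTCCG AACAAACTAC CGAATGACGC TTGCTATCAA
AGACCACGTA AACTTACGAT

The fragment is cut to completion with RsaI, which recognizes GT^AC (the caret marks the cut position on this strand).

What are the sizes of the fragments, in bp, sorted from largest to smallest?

RsaI sites (GTAC) start at positions 3, 167.
RsaI cuts after base 2 of each site, so after positions 4, 168.
Linear molecule, 2 cuts → 3 fragments:
  1–4 → 4 bp
  5–168 → 164 bp
  169–270 → 102 bp
Sorted largest to smallest: 164, 102, 4 bp.

164, 102, 4 bp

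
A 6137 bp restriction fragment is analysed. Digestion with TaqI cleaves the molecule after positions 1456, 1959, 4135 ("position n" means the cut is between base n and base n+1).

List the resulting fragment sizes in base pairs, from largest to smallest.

Linear molecule, 3 cuts → 4 fragments:
  1456 − 0 = 1456 bp
  1959 − 1456 = 503 bp
  4135 − 1959 = 2176 bp
  6137 − 4135 = 2002 bp
Sorted largest to smallest: 2176, 2002, 1456, 503 bp.

2176, 2002, 1456, 503 bp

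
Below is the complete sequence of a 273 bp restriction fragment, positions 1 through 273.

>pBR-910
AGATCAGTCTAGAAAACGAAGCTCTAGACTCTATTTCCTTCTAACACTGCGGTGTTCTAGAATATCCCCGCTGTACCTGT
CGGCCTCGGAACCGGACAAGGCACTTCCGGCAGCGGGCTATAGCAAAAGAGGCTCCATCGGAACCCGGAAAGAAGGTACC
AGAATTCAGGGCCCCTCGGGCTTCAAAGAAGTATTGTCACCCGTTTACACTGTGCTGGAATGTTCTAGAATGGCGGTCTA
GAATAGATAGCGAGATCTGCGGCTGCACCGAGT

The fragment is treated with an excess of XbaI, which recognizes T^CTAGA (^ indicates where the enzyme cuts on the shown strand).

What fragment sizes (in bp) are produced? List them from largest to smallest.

168, 36, 33, 15, 13, 8 bp

XbaI sites (TCTAGA) start at positions 8, 23, 56, 224, 237.
XbaI cuts after the first base of each site, so after positions 8, 23, 56, 224, 237.
Linear molecule, 5 cuts → 6 fragments:
  1–8 → 8 bp
  9–23 → 15 bp
  24–56 → 33 bp
  57–224 → 168 bp
  225–237 → 13 bp
  238–273 → 36 bp
Sorted largest to smallest: 168, 36, 33, 15, 13, 8 bp.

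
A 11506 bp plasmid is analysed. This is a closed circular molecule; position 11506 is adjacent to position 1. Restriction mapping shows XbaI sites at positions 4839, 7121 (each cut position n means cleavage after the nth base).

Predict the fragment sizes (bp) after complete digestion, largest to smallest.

9224, 2282 bp

Circular molecule, 2 cuts → 2 fragments:
  7121 − 4839 = 2282 bp
  wrap: 11506 − 7121 + 4839 = 9224 bp
Sorted largest to smallest: 9224, 2282 bp.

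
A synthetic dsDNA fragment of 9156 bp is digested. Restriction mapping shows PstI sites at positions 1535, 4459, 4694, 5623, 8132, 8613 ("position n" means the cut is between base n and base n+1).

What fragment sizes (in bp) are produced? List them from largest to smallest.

Linear molecule, 6 cuts → 7 fragments:
  1535 − 0 = 1535 bp
  4459 − 1535 = 2924 bp
  4694 − 4459 = 235 bp
  5623 − 4694 = 929 bp
  8132 − 5623 = 2509 bp
  8613 − 8132 = 481 bp
  9156 − 8613 = 543 bp
Sorted largest to smallest: 2924, 2509, 1535, 929, 543, 481, 235 bp.

2924, 2509, 1535, 929, 543, 481, 235 bp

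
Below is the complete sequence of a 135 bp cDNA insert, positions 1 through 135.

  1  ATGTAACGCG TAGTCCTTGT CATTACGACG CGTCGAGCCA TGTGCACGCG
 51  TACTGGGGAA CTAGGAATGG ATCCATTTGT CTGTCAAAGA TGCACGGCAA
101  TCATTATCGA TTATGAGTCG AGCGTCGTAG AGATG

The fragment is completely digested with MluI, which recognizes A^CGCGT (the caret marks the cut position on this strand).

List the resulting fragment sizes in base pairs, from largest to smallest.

MluI sites (ACGCGT) start at positions 6, 28, 46.
MluI cuts after the first base of each site, so after positions 6, 28, 46.
Linear molecule, 3 cuts → 4 fragments:
  1–6 → 6 bp
  7–28 → 22 bp
  29–46 → 18 bp
  47–135 → 89 bp
Sorted largest to smallest: 89, 22, 18, 6 bp.

89, 22, 18, 6 bp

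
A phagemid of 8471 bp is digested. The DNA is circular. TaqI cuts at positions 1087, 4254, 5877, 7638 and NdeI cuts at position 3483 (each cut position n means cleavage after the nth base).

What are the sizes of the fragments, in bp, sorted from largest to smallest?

2396, 1920, 1761, 1623, 771 bp

Combined cut positions (sorted): 1087, 3483, 4254, 5877, 7638.
Circular molecule, 5 cuts → 5 fragments:
  3483 − 1087 = 2396 bp
  4254 − 3483 = 771 bp
  5877 − 4254 = 1623 bp
  7638 − 5877 = 1761 bp
  wrap: 8471 − 7638 + 1087 = 1920 bp
Sorted largest to smallest: 2396, 1920, 1761, 1623, 771 bp.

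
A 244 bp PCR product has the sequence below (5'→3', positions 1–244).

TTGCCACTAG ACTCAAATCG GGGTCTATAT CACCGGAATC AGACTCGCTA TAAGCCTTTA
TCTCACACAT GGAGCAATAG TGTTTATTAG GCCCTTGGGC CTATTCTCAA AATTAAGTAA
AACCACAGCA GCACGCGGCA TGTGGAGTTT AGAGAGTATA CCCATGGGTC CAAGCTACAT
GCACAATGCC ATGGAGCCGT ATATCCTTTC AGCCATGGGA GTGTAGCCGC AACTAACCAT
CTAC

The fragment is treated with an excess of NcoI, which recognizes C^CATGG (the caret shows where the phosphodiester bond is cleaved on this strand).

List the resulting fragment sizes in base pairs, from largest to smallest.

162, 31, 27, 24 bp

NcoI sites (CCATGG) start at positions 162, 189, 213.
NcoI cuts after the first base of each site, so after positions 162, 189, 213.
Linear molecule, 3 cuts → 4 fragments:
  1–162 → 162 bp
  163–189 → 27 bp
  190–213 → 24 bp
  214–244 → 31 bp
Sorted largest to smallest: 162, 31, 27, 24 bp.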